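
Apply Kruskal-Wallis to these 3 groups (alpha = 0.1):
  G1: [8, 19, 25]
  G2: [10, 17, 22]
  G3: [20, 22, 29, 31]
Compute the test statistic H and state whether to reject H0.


Step 1: Combine all N = 10 observations and assign midranks.
sorted (value, group, rank): (8,G1,1), (10,G2,2), (17,G2,3), (19,G1,4), (20,G3,5), (22,G2,6.5), (22,G3,6.5), (25,G1,8), (29,G3,9), (31,G3,10)
Step 2: Sum ranks within each group.
R_1 = 13 (n_1 = 3)
R_2 = 11.5 (n_2 = 3)
R_3 = 30.5 (n_3 = 4)
Step 3: H = 12/(N(N+1)) * sum(R_i^2/n_i) - 3(N+1)
     = 12/(10*11) * (13^2/3 + 11.5^2/3 + 30.5^2/4) - 3*11
     = 0.109091 * 332.979 - 33
     = 3.325000.
Step 4: Ties present; correction factor C = 1 - 6/(10^3 - 10) = 0.993939. Corrected H = 3.325000 / 0.993939 = 3.345274.
Step 5: Under H0, H ~ chi^2(2); p-value = 0.187751.
Step 6: alpha = 0.1. fail to reject H0.

H = 3.3453, df = 2, p = 0.187751, fail to reject H0.


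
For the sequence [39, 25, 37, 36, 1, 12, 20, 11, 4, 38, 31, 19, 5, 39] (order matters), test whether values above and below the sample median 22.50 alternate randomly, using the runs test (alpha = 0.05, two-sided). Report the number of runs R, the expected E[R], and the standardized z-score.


Step 1: Compute median = 22.50; label A = above, B = below.
Labels in order: AAAABBBBBAABBA  (n_A = 7, n_B = 7)
Step 2: Count runs R = 5.
Step 3: Under H0 (random ordering), E[R] = 2*n_A*n_B/(n_A+n_B) + 1 = 2*7*7/14 + 1 = 8.0000.
        Var[R] = 2*n_A*n_B*(2*n_A*n_B - n_A - n_B) / ((n_A+n_B)^2 * (n_A+n_B-1)) = 8232/2548 = 3.2308.
        SD[R] = 1.7974.
Step 4: Continuity-corrected z = (R + 0.5 - E[R]) / SD[R] = (5 + 0.5 - 8.0000) / 1.7974 = -1.3909.
Step 5: Two-sided p-value via normal approximation = 2*(1 - Phi(|z|)) = 0.164264.
Step 6: alpha = 0.05. fail to reject H0.

R = 5, z = -1.3909, p = 0.164264, fail to reject H0.


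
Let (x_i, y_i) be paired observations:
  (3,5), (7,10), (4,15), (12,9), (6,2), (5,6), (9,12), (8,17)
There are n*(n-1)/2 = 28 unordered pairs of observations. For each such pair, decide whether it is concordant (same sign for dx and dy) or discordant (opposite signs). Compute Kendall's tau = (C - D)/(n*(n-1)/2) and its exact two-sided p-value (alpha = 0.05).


Step 1: Enumerate the 28 unordered pairs (i,j) with i<j and classify each by sign(x_j-x_i) * sign(y_j-y_i).
  (1,2):dx=+4,dy=+5->C; (1,3):dx=+1,dy=+10->C; (1,4):dx=+9,dy=+4->C; (1,5):dx=+3,dy=-3->D
  (1,6):dx=+2,dy=+1->C; (1,7):dx=+6,dy=+7->C; (1,8):dx=+5,dy=+12->C; (2,3):dx=-3,dy=+5->D
  (2,4):dx=+5,dy=-1->D; (2,5):dx=-1,dy=-8->C; (2,6):dx=-2,dy=-4->C; (2,7):dx=+2,dy=+2->C
  (2,8):dx=+1,dy=+7->C; (3,4):dx=+8,dy=-6->D; (3,5):dx=+2,dy=-13->D; (3,6):dx=+1,dy=-9->D
  (3,7):dx=+5,dy=-3->D; (3,8):dx=+4,dy=+2->C; (4,5):dx=-6,dy=-7->C; (4,6):dx=-7,dy=-3->C
  (4,7):dx=-3,dy=+3->D; (4,8):dx=-4,dy=+8->D; (5,6):dx=-1,dy=+4->D; (5,7):dx=+3,dy=+10->C
  (5,8):dx=+2,dy=+15->C; (6,7):dx=+4,dy=+6->C; (6,8):dx=+3,dy=+11->C; (7,8):dx=-1,dy=+5->D
Step 2: C = 17, D = 11, total pairs = 28.
Step 3: tau = (C - D)/(n(n-1)/2) = (17 - 11)/28 = 0.214286.
Step 4: Exact two-sided p-value (enumerate n! = 40320 permutations of y under H0): p = 0.548413.
Step 5: alpha = 0.05. fail to reject H0.

tau_b = 0.2143 (C=17, D=11), p = 0.548413, fail to reject H0.


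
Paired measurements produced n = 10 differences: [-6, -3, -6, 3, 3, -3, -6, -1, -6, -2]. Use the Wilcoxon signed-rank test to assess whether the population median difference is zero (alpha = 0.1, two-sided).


Step 1: Drop any zero differences (none here) and take |d_i|.
|d| = [6, 3, 6, 3, 3, 3, 6, 1, 6, 2]
Step 2: Midrank |d_i| (ties get averaged ranks).
ranks: |6|->8.5, |3|->4.5, |6|->8.5, |3|->4.5, |3|->4.5, |3|->4.5, |6|->8.5, |1|->1, |6|->8.5, |2|->2
Step 3: Attach original signs; sum ranks with positive sign and with negative sign.
W+ = 4.5 + 4.5 = 9
W- = 8.5 + 4.5 + 8.5 + 4.5 + 8.5 + 1 + 8.5 + 2 = 46
(Check: W+ + W- = 55 should equal n(n+1)/2 = 55.)
Step 4: Test statistic W = min(W+, W-) = 9.
Step 5: Ties in |d|, so use the tie-corrected normal approximation.
        E[W] = n(n+1)/4 = 10*11/4 = 27.5.
        Tie groups: |d|=3 (t=4), |d|=6 (t=4); sum(t^3 - t) = 120.
        Var[W] = n(n+1)(2n+1)/24 - sum(t^3-t)/48 = 2310/24 - 120/48 = 93.75.
        z = (W - E[W]) / sqrt(Var[W]) = (9 - 27.5) / 9.6825 = -1.9107.
        Two-sided p = 2*Phi(z) = 0.056047.
Step 6: alpha = 0.1. reject H0.

W+ = 9, W- = 46, W = min = 9, p = 0.056047, reject H0.


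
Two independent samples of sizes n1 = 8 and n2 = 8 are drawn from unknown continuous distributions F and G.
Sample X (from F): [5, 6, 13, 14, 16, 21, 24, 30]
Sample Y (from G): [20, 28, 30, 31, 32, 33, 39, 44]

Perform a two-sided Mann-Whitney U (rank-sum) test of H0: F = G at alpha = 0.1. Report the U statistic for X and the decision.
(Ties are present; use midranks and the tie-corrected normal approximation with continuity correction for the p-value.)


Step 1: Combine and sort all 16 observations; assign midranks.
sorted (value, group): (5,X), (6,X), (13,X), (14,X), (16,X), (20,Y), (21,X), (24,X), (28,Y), (30,X), (30,Y), (31,Y), (32,Y), (33,Y), (39,Y), (44,Y)
ranks: 5->1, 6->2, 13->3, 14->4, 16->5, 20->6, 21->7, 24->8, 28->9, 30->10.5, 30->10.5, 31->12, 32->13, 33->14, 39->15, 44->16
Step 2: Rank sum for X: R1 = 1 + 2 + 3 + 4 + 5 + 7 + 8 + 10.5 = 40.5.
Step 3: U_X = R1 - n1(n1+1)/2 = 40.5 - 8*9/2 = 40.5 - 36 = 4.5.
       U_Y = n1*n2 - U_X = 64 - 4.5 = 59.5.
Step 4: Ties are present, so use the tie-corrected normal approximation (with continuity correction) for the p-value.
Step 5: p-value = 0.004545; compare to alpha = 0.1. reject H0.

U_X = 4.5, p = 0.004545, reject H0 at alpha = 0.1.


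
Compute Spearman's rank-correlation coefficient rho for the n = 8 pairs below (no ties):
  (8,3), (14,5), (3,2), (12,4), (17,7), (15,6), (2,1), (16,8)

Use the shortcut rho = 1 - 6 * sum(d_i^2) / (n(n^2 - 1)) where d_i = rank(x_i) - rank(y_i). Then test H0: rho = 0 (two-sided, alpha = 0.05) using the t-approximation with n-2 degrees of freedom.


Step 1: Rank x and y separately (midranks; no ties here).
rank(x): 8->3, 14->5, 3->2, 12->4, 17->8, 15->6, 2->1, 16->7
rank(y): 3->3, 5->5, 2->2, 4->4, 7->7, 6->6, 1->1, 8->8
Step 2: d_i = R_x(i) - R_y(i); compute d_i^2.
  (3-3)^2=0, (5-5)^2=0, (2-2)^2=0, (4-4)^2=0, (8-7)^2=1, (6-6)^2=0, (1-1)^2=0, (7-8)^2=1
sum(d^2) = 2.
Step 3: rho = 1 - 6*2 / (8*(8^2 - 1)) = 1 - 12/504 = 0.976190.
Step 4: Under H0, t = rho * sqrt((n-2)/(1-rho^2)) = 11.0235 ~ t(6).
Step 5: Two-sided p-value from the t-distribution with 6 df = 0.000033.
Step 6: alpha = 0.05. reject H0.

rho = 0.9762, p = 0.000033, reject H0 at alpha = 0.05.


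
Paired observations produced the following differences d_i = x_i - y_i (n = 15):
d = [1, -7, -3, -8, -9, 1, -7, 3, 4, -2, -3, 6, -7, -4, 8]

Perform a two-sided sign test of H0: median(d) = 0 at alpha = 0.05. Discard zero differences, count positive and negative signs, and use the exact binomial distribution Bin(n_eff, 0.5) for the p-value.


Step 1: Discard zero differences. Original n = 15; n_eff = number of nonzero differences = 15.
Nonzero differences (with sign): +1, -7, -3, -8, -9, +1, -7, +3, +4, -2, -3, +6, -7, -4, +8
Step 2: Count signs: positive = 6, negative = 9.
Step 3: Under H0: P(positive) = 0.5, so the number of positives S ~ Bin(15, 0.5).
Step 4: Two-sided exact p-value = sum of Bin(15,0.5) probabilities at or below the observed probability = 0.607239.
Step 5: alpha = 0.05. fail to reject H0.

n_eff = 15, pos = 6, neg = 9, p = 0.607239, fail to reject H0.


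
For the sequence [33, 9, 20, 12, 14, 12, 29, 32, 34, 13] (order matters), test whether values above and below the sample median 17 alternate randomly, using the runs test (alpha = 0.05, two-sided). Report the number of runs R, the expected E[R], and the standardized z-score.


Step 1: Compute median = 17; label A = above, B = below.
Labels in order: ABABBBAAAB  (n_A = 5, n_B = 5)
Step 2: Count runs R = 6.
Step 3: Under H0 (random ordering), E[R] = 2*n_A*n_B/(n_A+n_B) + 1 = 2*5*5/10 + 1 = 6.0000.
        Var[R] = 2*n_A*n_B*(2*n_A*n_B - n_A - n_B) / ((n_A+n_B)^2 * (n_A+n_B-1)) = 2000/900 = 2.2222.
        SD[R] = 1.4907.
Step 4: R = E[R], so z = 0 with no continuity correction.
Step 5: Two-sided p-value via normal approximation = 2*(1 - Phi(|z|)) = 1.000000.
Step 6: alpha = 0.05. fail to reject H0.

R = 6, z = 0.0000, p = 1.000000, fail to reject H0.


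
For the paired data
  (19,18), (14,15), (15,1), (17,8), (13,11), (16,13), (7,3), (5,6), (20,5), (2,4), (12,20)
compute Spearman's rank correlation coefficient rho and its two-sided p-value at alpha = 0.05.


Step 1: Rank x and y separately (midranks; no ties here).
rank(x): 19->10, 14->6, 15->7, 17->9, 13->5, 16->8, 7->3, 5->2, 20->11, 2->1, 12->4
rank(y): 18->10, 15->9, 1->1, 8->6, 11->7, 13->8, 3->2, 6->5, 5->4, 4->3, 20->11
Step 2: d_i = R_x(i) - R_y(i); compute d_i^2.
  (10-10)^2=0, (6-9)^2=9, (7-1)^2=36, (9-6)^2=9, (5-7)^2=4, (8-8)^2=0, (3-2)^2=1, (2-5)^2=9, (11-4)^2=49, (1-3)^2=4, (4-11)^2=49
sum(d^2) = 170.
Step 3: rho = 1 - 6*170 / (11*(11^2 - 1)) = 1 - 1020/1320 = 0.227273.
Step 4: Under H0, t = rho * sqrt((n-2)/(1-rho^2)) = 0.7001 ~ t(9).
Step 5: Two-sided p-value from the t-distribution with 9 df = 0.501536.
Step 6: alpha = 0.05. fail to reject H0.

rho = 0.2273, p = 0.501536, fail to reject H0 at alpha = 0.05.


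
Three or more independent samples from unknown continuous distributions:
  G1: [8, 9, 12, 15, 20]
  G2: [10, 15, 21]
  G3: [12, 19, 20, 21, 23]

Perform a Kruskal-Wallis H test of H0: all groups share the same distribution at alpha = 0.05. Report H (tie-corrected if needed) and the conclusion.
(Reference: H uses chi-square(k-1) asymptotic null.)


Step 1: Combine all N = 13 observations and assign midranks.
sorted (value, group, rank): (8,G1,1), (9,G1,2), (10,G2,3), (12,G1,4.5), (12,G3,4.5), (15,G1,6.5), (15,G2,6.5), (19,G3,8), (20,G1,9.5), (20,G3,9.5), (21,G2,11.5), (21,G3,11.5), (23,G3,13)
Step 2: Sum ranks within each group.
R_1 = 23.5 (n_1 = 5)
R_2 = 21 (n_2 = 3)
R_3 = 46.5 (n_3 = 5)
Step 3: H = 12/(N(N+1)) * sum(R_i^2/n_i) - 3(N+1)
     = 12/(13*14) * (23.5^2/5 + 21^2/3 + 46.5^2/5) - 3*14
     = 0.065934 * 689.9 - 42
     = 3.487912.
Step 4: Ties present; correction factor C = 1 - 24/(13^3 - 13) = 0.989011. Corrected H = 3.487912 / 0.989011 = 3.526667.
Step 5: Under H0, H ~ chi^2(2); p-value = 0.171472.
Step 6: alpha = 0.05. fail to reject H0.

H = 3.5267, df = 2, p = 0.171472, fail to reject H0.


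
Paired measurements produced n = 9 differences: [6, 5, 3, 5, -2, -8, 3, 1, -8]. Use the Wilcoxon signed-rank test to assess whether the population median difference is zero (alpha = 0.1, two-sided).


Step 1: Drop any zero differences (none here) and take |d_i|.
|d| = [6, 5, 3, 5, 2, 8, 3, 1, 8]
Step 2: Midrank |d_i| (ties get averaged ranks).
ranks: |6|->7, |5|->5.5, |3|->3.5, |5|->5.5, |2|->2, |8|->8.5, |3|->3.5, |1|->1, |8|->8.5
Step 3: Attach original signs; sum ranks with positive sign and with negative sign.
W+ = 7 + 5.5 + 3.5 + 5.5 + 3.5 + 1 = 26
W- = 2 + 8.5 + 8.5 = 19
(Check: W+ + W- = 45 should equal n(n+1)/2 = 45.)
Step 4: Test statistic W = min(W+, W-) = 19.
Step 5: Ties in |d|, so use the tie-corrected normal approximation.
        E[W] = n(n+1)/4 = 9*10/4 = 22.5.
        Tie groups: |d|=3 (t=2), |d|=5 (t=2), |d|=8 (t=2); sum(t^3 - t) = 18.
        Var[W] = n(n+1)(2n+1)/24 - sum(t^3-t)/48 = 1710/24 - 18/48 = 70.875.
        z = (W - E[W]) / sqrt(Var[W]) = (19 - 22.5) / 8.4187 = -0.4157.
        Two-sided p = 2*Phi(z) = 0.677600.
Step 6: alpha = 0.1. fail to reject H0.

W+ = 26, W- = 19, W = min = 19, p = 0.677600, fail to reject H0.


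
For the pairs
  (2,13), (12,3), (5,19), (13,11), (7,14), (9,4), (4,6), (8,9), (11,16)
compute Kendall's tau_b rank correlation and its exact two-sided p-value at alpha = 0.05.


Step 1: Enumerate the 36 unordered pairs (i,j) with i<j and classify each by sign(x_j-x_i) * sign(y_j-y_i).
  (1,2):dx=+10,dy=-10->D; (1,3):dx=+3,dy=+6->C; (1,4):dx=+11,dy=-2->D; (1,5):dx=+5,dy=+1->C
  (1,6):dx=+7,dy=-9->D; (1,7):dx=+2,dy=-7->D; (1,8):dx=+6,dy=-4->D; (1,9):dx=+9,dy=+3->C
  (2,3):dx=-7,dy=+16->D; (2,4):dx=+1,dy=+8->C; (2,5):dx=-5,dy=+11->D; (2,6):dx=-3,dy=+1->D
  (2,7):dx=-8,dy=+3->D; (2,8):dx=-4,dy=+6->D; (2,9):dx=-1,dy=+13->D; (3,4):dx=+8,dy=-8->D
  (3,5):dx=+2,dy=-5->D; (3,6):dx=+4,dy=-15->D; (3,7):dx=-1,dy=-13->C; (3,8):dx=+3,dy=-10->D
  (3,9):dx=+6,dy=-3->D; (4,5):dx=-6,dy=+3->D; (4,6):dx=-4,dy=-7->C; (4,7):dx=-9,dy=-5->C
  (4,8):dx=-5,dy=-2->C; (4,9):dx=-2,dy=+5->D; (5,6):dx=+2,dy=-10->D; (5,7):dx=-3,dy=-8->C
  (5,8):dx=+1,dy=-5->D; (5,9):dx=+4,dy=+2->C; (6,7):dx=-5,dy=+2->D; (6,8):dx=-1,dy=+5->D
  (6,9):dx=+2,dy=+12->C; (7,8):dx=+4,dy=+3->C; (7,9):dx=+7,dy=+10->C; (8,9):dx=+3,dy=+7->C
Step 2: C = 14, D = 22, total pairs = 36.
Step 3: tau = (C - D)/(n(n-1)/2) = (14 - 22)/36 = -0.222222.
Step 4: Exact two-sided p-value (enumerate n! = 362880 permutations of y under H0): p = 0.476709.
Step 5: alpha = 0.05. fail to reject H0.

tau_b = -0.2222 (C=14, D=22), p = 0.476709, fail to reject H0.


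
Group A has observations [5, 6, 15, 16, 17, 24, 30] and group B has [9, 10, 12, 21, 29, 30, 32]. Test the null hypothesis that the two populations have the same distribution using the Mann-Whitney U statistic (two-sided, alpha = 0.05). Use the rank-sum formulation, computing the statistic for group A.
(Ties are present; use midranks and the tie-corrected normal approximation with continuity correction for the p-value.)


Step 1: Combine and sort all 14 observations; assign midranks.
sorted (value, group): (5,X), (6,X), (9,Y), (10,Y), (12,Y), (15,X), (16,X), (17,X), (21,Y), (24,X), (29,Y), (30,X), (30,Y), (32,Y)
ranks: 5->1, 6->2, 9->3, 10->4, 12->5, 15->6, 16->7, 17->8, 21->9, 24->10, 29->11, 30->12.5, 30->12.5, 32->14
Step 2: Rank sum for X: R1 = 1 + 2 + 6 + 7 + 8 + 10 + 12.5 = 46.5.
Step 3: U_X = R1 - n1(n1+1)/2 = 46.5 - 7*8/2 = 46.5 - 28 = 18.5.
       U_Y = n1*n2 - U_X = 49 - 18.5 = 30.5.
Step 4: Ties are present, so use the tie-corrected normal approximation (with continuity correction) for the p-value.
Step 5: p-value = 0.481721; compare to alpha = 0.05. fail to reject H0.

U_X = 18.5, p = 0.481721, fail to reject H0 at alpha = 0.05.


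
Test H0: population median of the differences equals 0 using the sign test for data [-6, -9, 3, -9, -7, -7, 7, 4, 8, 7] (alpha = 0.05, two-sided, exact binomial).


Step 1: Discard zero differences. Original n = 10; n_eff = number of nonzero differences = 10.
Nonzero differences (with sign): -6, -9, +3, -9, -7, -7, +7, +4, +8, +7
Step 2: Count signs: positive = 5, negative = 5.
Step 3: Under H0: P(positive) = 0.5, so the number of positives S ~ Bin(10, 0.5).
Step 4: Two-sided exact p-value = sum of Bin(10,0.5) probabilities at or below the observed probability = 1.000000.
Step 5: alpha = 0.05. fail to reject H0.

n_eff = 10, pos = 5, neg = 5, p = 1.000000, fail to reject H0.


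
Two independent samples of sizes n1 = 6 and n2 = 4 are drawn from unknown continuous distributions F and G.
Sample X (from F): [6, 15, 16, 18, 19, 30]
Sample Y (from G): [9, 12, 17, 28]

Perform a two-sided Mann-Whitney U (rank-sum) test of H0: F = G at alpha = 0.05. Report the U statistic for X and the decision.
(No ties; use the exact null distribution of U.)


Step 1: Combine and sort all 10 observations; assign midranks.
sorted (value, group): (6,X), (9,Y), (12,Y), (15,X), (16,X), (17,Y), (18,X), (19,X), (28,Y), (30,X)
ranks: 6->1, 9->2, 12->3, 15->4, 16->5, 17->6, 18->7, 19->8, 28->9, 30->10
Step 2: Rank sum for X: R1 = 1 + 4 + 5 + 7 + 8 + 10 = 35.
Step 3: U_X = R1 - n1(n1+1)/2 = 35 - 6*7/2 = 35 - 21 = 14.
       U_Y = n1*n2 - U_X = 24 - 14 = 10.
Step 4: No ties, so the exact null distribution of U (based on enumerating the C(10,6) = 210 equally likely rank assignments) gives the two-sided p-value.
Step 5: p-value = 0.761905; compare to alpha = 0.05. fail to reject H0.

U_X = 14, p = 0.761905, fail to reject H0 at alpha = 0.05.


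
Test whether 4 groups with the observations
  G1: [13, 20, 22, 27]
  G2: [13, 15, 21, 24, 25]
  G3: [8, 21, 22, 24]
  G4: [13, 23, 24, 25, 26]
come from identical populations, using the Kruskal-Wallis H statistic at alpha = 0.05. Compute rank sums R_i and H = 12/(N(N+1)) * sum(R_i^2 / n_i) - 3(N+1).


Step 1: Combine all N = 18 observations and assign midranks.
sorted (value, group, rank): (8,G3,1), (13,G1,3), (13,G2,3), (13,G4,3), (15,G2,5), (20,G1,6), (21,G2,7.5), (21,G3,7.5), (22,G1,9.5), (22,G3,9.5), (23,G4,11), (24,G2,13), (24,G3,13), (24,G4,13), (25,G2,15.5), (25,G4,15.5), (26,G4,17), (27,G1,18)
Step 2: Sum ranks within each group.
R_1 = 36.5 (n_1 = 4)
R_2 = 44 (n_2 = 5)
R_3 = 31 (n_3 = 4)
R_4 = 59.5 (n_4 = 5)
Step 3: H = 12/(N(N+1)) * sum(R_i^2/n_i) - 3(N+1)
     = 12/(18*19) * (36.5^2/4 + 44^2/5 + 31^2/4 + 59.5^2/5) - 3*19
     = 0.035088 * 1668.56 - 57
     = 1.546053.
Step 4: Ties present; correction factor C = 1 - 66/(18^3 - 18) = 0.988648. Corrected H = 1.546053 / 0.988648 = 1.563805.
Step 5: Under H0, H ~ chi^2(3); p-value = 0.667624.
Step 6: alpha = 0.05. fail to reject H0.

H = 1.5638, df = 3, p = 0.667624, fail to reject H0.


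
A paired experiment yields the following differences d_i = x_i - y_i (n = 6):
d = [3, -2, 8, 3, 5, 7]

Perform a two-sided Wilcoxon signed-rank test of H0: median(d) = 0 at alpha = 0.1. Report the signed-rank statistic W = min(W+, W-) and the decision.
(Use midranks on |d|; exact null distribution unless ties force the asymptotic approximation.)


Step 1: Drop any zero differences (none here) and take |d_i|.
|d| = [3, 2, 8, 3, 5, 7]
Step 2: Midrank |d_i| (ties get averaged ranks).
ranks: |3|->2.5, |2|->1, |8|->6, |3|->2.5, |5|->4, |7|->5
Step 3: Attach original signs; sum ranks with positive sign and with negative sign.
W+ = 2.5 + 6 + 2.5 + 4 + 5 = 20
W- = 1 = 1
(Check: W+ + W- = 21 should equal n(n+1)/2 = 21.)
Step 4: Test statistic W = min(W+, W-) = 1.
Step 5: Ties in |d|, so use the tie-corrected normal approximation.
        E[W] = n(n+1)/4 = 6*7/4 = 10.5.
        Tie groups: |d|=3 (t=2); sum(t^3 - t) = 6.
        Var[W] = n(n+1)(2n+1)/24 - sum(t^3-t)/48 = 546/24 - 6/48 = 22.625.
        z = (W - E[W]) / sqrt(Var[W]) = (1 - 10.5) / 4.7566 = -1.9972.
        Two-sided p = 2*Phi(z) = 0.045800.
Step 6: alpha = 0.1. reject H0.

W+ = 20, W- = 1, W = min = 1, p = 0.045800, reject H0.


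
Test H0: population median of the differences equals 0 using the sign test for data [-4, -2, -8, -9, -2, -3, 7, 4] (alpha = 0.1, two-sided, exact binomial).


Step 1: Discard zero differences. Original n = 8; n_eff = number of nonzero differences = 8.
Nonzero differences (with sign): -4, -2, -8, -9, -2, -3, +7, +4
Step 2: Count signs: positive = 2, negative = 6.
Step 3: Under H0: P(positive) = 0.5, so the number of positives S ~ Bin(8, 0.5).
Step 4: Two-sided exact p-value = sum of Bin(8,0.5) probabilities at or below the observed probability = 0.289062.
Step 5: alpha = 0.1. fail to reject H0.

n_eff = 8, pos = 2, neg = 6, p = 0.289062, fail to reject H0.


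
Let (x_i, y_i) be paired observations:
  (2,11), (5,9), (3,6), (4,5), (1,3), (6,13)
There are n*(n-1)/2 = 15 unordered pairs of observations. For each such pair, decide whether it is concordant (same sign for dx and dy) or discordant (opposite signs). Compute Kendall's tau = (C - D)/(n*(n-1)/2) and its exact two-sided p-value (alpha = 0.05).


Step 1: Enumerate the 15 unordered pairs (i,j) with i<j and classify each by sign(x_j-x_i) * sign(y_j-y_i).
  (1,2):dx=+3,dy=-2->D; (1,3):dx=+1,dy=-5->D; (1,4):dx=+2,dy=-6->D; (1,5):dx=-1,dy=-8->C
  (1,6):dx=+4,dy=+2->C; (2,3):dx=-2,dy=-3->C; (2,4):dx=-1,dy=-4->C; (2,5):dx=-4,dy=-6->C
  (2,6):dx=+1,dy=+4->C; (3,4):dx=+1,dy=-1->D; (3,5):dx=-2,dy=-3->C; (3,6):dx=+3,dy=+7->C
  (4,5):dx=-3,dy=-2->C; (4,6):dx=+2,dy=+8->C; (5,6):dx=+5,dy=+10->C
Step 2: C = 11, D = 4, total pairs = 15.
Step 3: tau = (C - D)/(n(n-1)/2) = (11 - 4)/15 = 0.466667.
Step 4: Exact two-sided p-value (enumerate n! = 720 permutations of y under H0): p = 0.272222.
Step 5: alpha = 0.05. fail to reject H0.

tau_b = 0.4667 (C=11, D=4), p = 0.272222, fail to reject H0.


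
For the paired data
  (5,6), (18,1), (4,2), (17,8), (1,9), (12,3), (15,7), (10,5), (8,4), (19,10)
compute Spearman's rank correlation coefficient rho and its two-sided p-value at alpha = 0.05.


Step 1: Rank x and y separately (midranks; no ties here).
rank(x): 5->3, 18->9, 4->2, 17->8, 1->1, 12->6, 15->7, 10->5, 8->4, 19->10
rank(y): 6->6, 1->1, 2->2, 8->8, 9->9, 3->3, 7->7, 5->5, 4->4, 10->10
Step 2: d_i = R_x(i) - R_y(i); compute d_i^2.
  (3-6)^2=9, (9-1)^2=64, (2-2)^2=0, (8-8)^2=0, (1-9)^2=64, (6-3)^2=9, (7-7)^2=0, (5-5)^2=0, (4-4)^2=0, (10-10)^2=0
sum(d^2) = 146.
Step 3: rho = 1 - 6*146 / (10*(10^2 - 1)) = 1 - 876/990 = 0.115152.
Step 4: Under H0, t = rho * sqrt((n-2)/(1-rho^2)) = 0.3279 ~ t(8).
Step 5: Two-sided p-value from the t-distribution with 8 df = 0.751420.
Step 6: alpha = 0.05. fail to reject H0.

rho = 0.1152, p = 0.751420, fail to reject H0 at alpha = 0.05.


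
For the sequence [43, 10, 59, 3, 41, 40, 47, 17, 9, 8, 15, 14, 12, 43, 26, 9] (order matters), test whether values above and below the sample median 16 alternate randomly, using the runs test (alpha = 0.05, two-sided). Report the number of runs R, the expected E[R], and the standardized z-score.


Step 1: Compute median = 16; label A = above, B = below.
Labels in order: ABABAAAABBBBBAAB  (n_A = 8, n_B = 8)
Step 2: Count runs R = 8.
Step 3: Under H0 (random ordering), E[R] = 2*n_A*n_B/(n_A+n_B) + 1 = 2*8*8/16 + 1 = 9.0000.
        Var[R] = 2*n_A*n_B*(2*n_A*n_B - n_A - n_B) / ((n_A+n_B)^2 * (n_A+n_B-1)) = 14336/3840 = 3.7333.
        SD[R] = 1.9322.
Step 4: Continuity-corrected z = (R + 0.5 - E[R]) / SD[R] = (8 + 0.5 - 9.0000) / 1.9322 = -0.2588.
Step 5: Two-sided p-value via normal approximation = 2*(1 - Phi(|z|)) = 0.795809.
Step 6: alpha = 0.05. fail to reject H0.

R = 8, z = -0.2588, p = 0.795809, fail to reject H0.


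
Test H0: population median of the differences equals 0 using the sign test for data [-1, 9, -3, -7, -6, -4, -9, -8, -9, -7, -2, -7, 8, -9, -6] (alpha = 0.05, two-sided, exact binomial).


Step 1: Discard zero differences. Original n = 15; n_eff = number of nonzero differences = 15.
Nonzero differences (with sign): -1, +9, -3, -7, -6, -4, -9, -8, -9, -7, -2, -7, +8, -9, -6
Step 2: Count signs: positive = 2, negative = 13.
Step 3: Under H0: P(positive) = 0.5, so the number of positives S ~ Bin(15, 0.5).
Step 4: Two-sided exact p-value = sum of Bin(15,0.5) probabilities at or below the observed probability = 0.007385.
Step 5: alpha = 0.05. reject H0.

n_eff = 15, pos = 2, neg = 13, p = 0.007385, reject H0.


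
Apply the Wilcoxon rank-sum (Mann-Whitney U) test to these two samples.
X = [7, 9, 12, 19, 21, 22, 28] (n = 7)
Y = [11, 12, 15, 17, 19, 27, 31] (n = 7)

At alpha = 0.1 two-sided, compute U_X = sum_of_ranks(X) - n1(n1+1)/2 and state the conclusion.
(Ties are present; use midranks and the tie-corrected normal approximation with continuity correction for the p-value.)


Step 1: Combine and sort all 14 observations; assign midranks.
sorted (value, group): (7,X), (9,X), (11,Y), (12,X), (12,Y), (15,Y), (17,Y), (19,X), (19,Y), (21,X), (22,X), (27,Y), (28,X), (31,Y)
ranks: 7->1, 9->2, 11->3, 12->4.5, 12->4.5, 15->6, 17->7, 19->8.5, 19->8.5, 21->10, 22->11, 27->12, 28->13, 31->14
Step 2: Rank sum for X: R1 = 1 + 2 + 4.5 + 8.5 + 10 + 11 + 13 = 50.
Step 3: U_X = R1 - n1(n1+1)/2 = 50 - 7*8/2 = 50 - 28 = 22.
       U_Y = n1*n2 - U_X = 49 - 22 = 27.
Step 4: Ties are present, so use the tie-corrected normal approximation (with continuity correction) for the p-value.
Step 5: p-value = 0.797863; compare to alpha = 0.1. fail to reject H0.

U_X = 22, p = 0.797863, fail to reject H0 at alpha = 0.1.


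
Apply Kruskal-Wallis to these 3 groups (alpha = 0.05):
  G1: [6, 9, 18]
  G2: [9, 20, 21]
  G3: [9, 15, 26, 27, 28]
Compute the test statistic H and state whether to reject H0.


Step 1: Combine all N = 11 observations and assign midranks.
sorted (value, group, rank): (6,G1,1), (9,G1,3), (9,G2,3), (9,G3,3), (15,G3,5), (18,G1,6), (20,G2,7), (21,G2,8), (26,G3,9), (27,G3,10), (28,G3,11)
Step 2: Sum ranks within each group.
R_1 = 10 (n_1 = 3)
R_2 = 18 (n_2 = 3)
R_3 = 38 (n_3 = 5)
Step 3: H = 12/(N(N+1)) * sum(R_i^2/n_i) - 3(N+1)
     = 12/(11*12) * (10^2/3 + 18^2/3 + 38^2/5) - 3*12
     = 0.090909 * 430.133 - 36
     = 3.103030.
Step 4: Ties present; correction factor C = 1 - 24/(11^3 - 11) = 0.981818. Corrected H = 3.103030 / 0.981818 = 3.160494.
Step 5: Under H0, H ~ chi^2(2); p-value = 0.205924.
Step 6: alpha = 0.05. fail to reject H0.

H = 3.1605, df = 2, p = 0.205924, fail to reject H0.


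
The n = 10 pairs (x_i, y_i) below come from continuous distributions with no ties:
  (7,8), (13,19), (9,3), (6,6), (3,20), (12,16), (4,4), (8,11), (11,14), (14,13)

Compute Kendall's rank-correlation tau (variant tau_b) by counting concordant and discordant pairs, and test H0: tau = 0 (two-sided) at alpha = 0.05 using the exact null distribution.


Step 1: Enumerate the 45 unordered pairs (i,j) with i<j and classify each by sign(x_j-x_i) * sign(y_j-y_i).
  (1,2):dx=+6,dy=+11->C; (1,3):dx=+2,dy=-5->D; (1,4):dx=-1,dy=-2->C; (1,5):dx=-4,dy=+12->D
  (1,6):dx=+5,dy=+8->C; (1,7):dx=-3,dy=-4->C; (1,8):dx=+1,dy=+3->C; (1,9):dx=+4,dy=+6->C
  (1,10):dx=+7,dy=+5->C; (2,3):dx=-4,dy=-16->C; (2,4):dx=-7,dy=-13->C; (2,5):dx=-10,dy=+1->D
  (2,6):dx=-1,dy=-3->C; (2,7):dx=-9,dy=-15->C; (2,8):dx=-5,dy=-8->C; (2,9):dx=-2,dy=-5->C
  (2,10):dx=+1,dy=-6->D; (3,4):dx=-3,dy=+3->D; (3,5):dx=-6,dy=+17->D; (3,6):dx=+3,dy=+13->C
  (3,7):dx=-5,dy=+1->D; (3,8):dx=-1,dy=+8->D; (3,9):dx=+2,dy=+11->C; (3,10):dx=+5,dy=+10->C
  (4,5):dx=-3,dy=+14->D; (4,6):dx=+6,dy=+10->C; (4,7):dx=-2,dy=-2->C; (4,8):dx=+2,dy=+5->C
  (4,9):dx=+5,dy=+8->C; (4,10):dx=+8,dy=+7->C; (5,6):dx=+9,dy=-4->D; (5,7):dx=+1,dy=-16->D
  (5,8):dx=+5,dy=-9->D; (5,9):dx=+8,dy=-6->D; (5,10):dx=+11,dy=-7->D; (6,7):dx=-8,dy=-12->C
  (6,8):dx=-4,dy=-5->C; (6,9):dx=-1,dy=-2->C; (6,10):dx=+2,dy=-3->D; (7,8):dx=+4,dy=+7->C
  (7,9):dx=+7,dy=+10->C; (7,10):dx=+10,dy=+9->C; (8,9):dx=+3,dy=+3->C; (8,10):dx=+6,dy=+2->C
  (9,10):dx=+3,dy=-1->D
Step 2: C = 29, D = 16, total pairs = 45.
Step 3: tau = (C - D)/(n(n-1)/2) = (29 - 16)/45 = 0.288889.
Step 4: Exact two-sided p-value (enumerate n! = 3628800 permutations of y under H0): p = 0.291248.
Step 5: alpha = 0.05. fail to reject H0.

tau_b = 0.2889 (C=29, D=16), p = 0.291248, fail to reject H0.


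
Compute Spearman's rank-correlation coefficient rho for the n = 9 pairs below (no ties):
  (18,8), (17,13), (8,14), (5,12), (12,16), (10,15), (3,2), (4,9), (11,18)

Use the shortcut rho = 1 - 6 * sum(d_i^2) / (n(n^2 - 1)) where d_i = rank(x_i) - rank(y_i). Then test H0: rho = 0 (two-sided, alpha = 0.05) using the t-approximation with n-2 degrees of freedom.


Step 1: Rank x and y separately (midranks; no ties here).
rank(x): 18->9, 17->8, 8->4, 5->3, 12->7, 10->5, 3->1, 4->2, 11->6
rank(y): 8->2, 13->5, 14->6, 12->4, 16->8, 15->7, 2->1, 9->3, 18->9
Step 2: d_i = R_x(i) - R_y(i); compute d_i^2.
  (9-2)^2=49, (8-5)^2=9, (4-6)^2=4, (3-4)^2=1, (7-8)^2=1, (5-7)^2=4, (1-1)^2=0, (2-3)^2=1, (6-9)^2=9
sum(d^2) = 78.
Step 3: rho = 1 - 6*78 / (9*(9^2 - 1)) = 1 - 468/720 = 0.350000.
Step 4: Under H0, t = rho * sqrt((n-2)/(1-rho^2)) = 0.9885 ~ t(7).
Step 5: Two-sided p-value from the t-distribution with 7 df = 0.355820.
Step 6: alpha = 0.05. fail to reject H0.

rho = 0.3500, p = 0.355820, fail to reject H0 at alpha = 0.05.


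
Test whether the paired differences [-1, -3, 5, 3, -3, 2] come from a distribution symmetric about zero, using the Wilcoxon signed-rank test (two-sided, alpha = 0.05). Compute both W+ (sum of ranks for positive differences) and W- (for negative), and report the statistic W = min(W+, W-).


Step 1: Drop any zero differences (none here) and take |d_i|.
|d| = [1, 3, 5, 3, 3, 2]
Step 2: Midrank |d_i| (ties get averaged ranks).
ranks: |1|->1, |3|->4, |5|->6, |3|->4, |3|->4, |2|->2
Step 3: Attach original signs; sum ranks with positive sign and with negative sign.
W+ = 6 + 4 + 2 = 12
W- = 1 + 4 + 4 = 9
(Check: W+ + W- = 21 should equal n(n+1)/2 = 21.)
Step 4: Test statistic W = min(W+, W-) = 9.
Step 5: Ties in |d|, so use the tie-corrected normal approximation.
        E[W] = n(n+1)/4 = 6*7/4 = 10.5.
        Tie groups: |d|=3 (t=3); sum(t^3 - t) = 24.
        Var[W] = n(n+1)(2n+1)/24 - sum(t^3-t)/48 = 546/24 - 24/48 = 22.25.
        z = (W - E[W]) / sqrt(Var[W]) = (9 - 10.5) / 4.7170 = -0.3180.
        Two-sided p = 2*Phi(z) = 0.750485.
Step 6: alpha = 0.05. fail to reject H0.

W+ = 12, W- = 9, W = min = 9, p = 0.750485, fail to reject H0.


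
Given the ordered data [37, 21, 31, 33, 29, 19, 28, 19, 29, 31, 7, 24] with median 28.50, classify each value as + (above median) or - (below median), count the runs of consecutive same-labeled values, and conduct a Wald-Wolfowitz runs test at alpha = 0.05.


Step 1: Compute median = 28.50; label A = above, B = below.
Labels in order: ABAAABBBAABB  (n_A = 6, n_B = 6)
Step 2: Count runs R = 6.
Step 3: Under H0 (random ordering), E[R] = 2*n_A*n_B/(n_A+n_B) + 1 = 2*6*6/12 + 1 = 7.0000.
        Var[R] = 2*n_A*n_B*(2*n_A*n_B - n_A - n_B) / ((n_A+n_B)^2 * (n_A+n_B-1)) = 4320/1584 = 2.7273.
        SD[R] = 1.6514.
Step 4: Continuity-corrected z = (R + 0.5 - E[R]) / SD[R] = (6 + 0.5 - 7.0000) / 1.6514 = -0.3028.
Step 5: Two-sided p-value via normal approximation = 2*(1 - Phi(|z|)) = 0.762069.
Step 6: alpha = 0.05. fail to reject H0.

R = 6, z = -0.3028, p = 0.762069, fail to reject H0.


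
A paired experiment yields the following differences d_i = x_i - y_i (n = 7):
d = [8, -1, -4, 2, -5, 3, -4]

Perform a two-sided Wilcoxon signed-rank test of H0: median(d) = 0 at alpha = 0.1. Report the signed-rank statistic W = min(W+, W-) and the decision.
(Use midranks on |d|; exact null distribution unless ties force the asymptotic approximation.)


Step 1: Drop any zero differences (none here) and take |d_i|.
|d| = [8, 1, 4, 2, 5, 3, 4]
Step 2: Midrank |d_i| (ties get averaged ranks).
ranks: |8|->7, |1|->1, |4|->4.5, |2|->2, |5|->6, |3|->3, |4|->4.5
Step 3: Attach original signs; sum ranks with positive sign and with negative sign.
W+ = 7 + 2 + 3 = 12
W- = 1 + 4.5 + 6 + 4.5 = 16
(Check: W+ + W- = 28 should equal n(n+1)/2 = 28.)
Step 4: Test statistic W = min(W+, W-) = 12.
Step 5: Ties in |d|, so use the tie-corrected normal approximation.
        E[W] = n(n+1)/4 = 7*8/4 = 14.
        Tie groups: |d|=4 (t=2); sum(t^3 - t) = 6.
        Var[W] = n(n+1)(2n+1)/24 - sum(t^3-t)/48 = 840/24 - 6/48 = 34.875.
        z = (W - E[W]) / sqrt(Var[W]) = (12 - 14) / 5.9055 = -0.3387.
        Two-sided p = 2*Phi(z) = 0.734861.
Step 6: alpha = 0.1. fail to reject H0.

W+ = 12, W- = 16, W = min = 12, p = 0.734861, fail to reject H0.


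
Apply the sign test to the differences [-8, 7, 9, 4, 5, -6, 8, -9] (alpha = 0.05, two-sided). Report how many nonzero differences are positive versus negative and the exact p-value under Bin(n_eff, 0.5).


Step 1: Discard zero differences. Original n = 8; n_eff = number of nonzero differences = 8.
Nonzero differences (with sign): -8, +7, +9, +4, +5, -6, +8, -9
Step 2: Count signs: positive = 5, negative = 3.
Step 3: Under H0: P(positive) = 0.5, so the number of positives S ~ Bin(8, 0.5).
Step 4: Two-sided exact p-value = sum of Bin(8,0.5) probabilities at or below the observed probability = 0.726562.
Step 5: alpha = 0.05. fail to reject H0.

n_eff = 8, pos = 5, neg = 3, p = 0.726562, fail to reject H0.


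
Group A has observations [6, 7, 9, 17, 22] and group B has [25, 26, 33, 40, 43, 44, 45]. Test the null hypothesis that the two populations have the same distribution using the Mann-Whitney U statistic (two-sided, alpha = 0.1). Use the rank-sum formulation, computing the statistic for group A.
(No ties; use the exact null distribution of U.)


Step 1: Combine and sort all 12 observations; assign midranks.
sorted (value, group): (6,X), (7,X), (9,X), (17,X), (22,X), (25,Y), (26,Y), (33,Y), (40,Y), (43,Y), (44,Y), (45,Y)
ranks: 6->1, 7->2, 9->3, 17->4, 22->5, 25->6, 26->7, 33->8, 40->9, 43->10, 44->11, 45->12
Step 2: Rank sum for X: R1 = 1 + 2 + 3 + 4 + 5 = 15.
Step 3: U_X = R1 - n1(n1+1)/2 = 15 - 5*6/2 = 15 - 15 = 0.
       U_Y = n1*n2 - U_X = 35 - 0 = 35.
Step 4: No ties, so the exact null distribution of U (based on enumerating the C(12,5) = 792 equally likely rank assignments) gives the two-sided p-value.
Step 5: p-value = 0.002525; compare to alpha = 0.1. reject H0.

U_X = 0, p = 0.002525, reject H0 at alpha = 0.1.


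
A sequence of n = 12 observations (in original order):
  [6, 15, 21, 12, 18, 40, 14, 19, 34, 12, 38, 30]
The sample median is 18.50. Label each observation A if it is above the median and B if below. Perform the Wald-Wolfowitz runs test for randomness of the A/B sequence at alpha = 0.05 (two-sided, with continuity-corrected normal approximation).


Step 1: Compute median = 18.50; label A = above, B = below.
Labels in order: BBABBABAABAA  (n_A = 6, n_B = 6)
Step 2: Count runs R = 8.
Step 3: Under H0 (random ordering), E[R] = 2*n_A*n_B/(n_A+n_B) + 1 = 2*6*6/12 + 1 = 7.0000.
        Var[R] = 2*n_A*n_B*(2*n_A*n_B - n_A - n_B) / ((n_A+n_B)^2 * (n_A+n_B-1)) = 4320/1584 = 2.7273.
        SD[R] = 1.6514.
Step 4: Continuity-corrected z = (R - 0.5 - E[R]) / SD[R] = (8 - 0.5 - 7.0000) / 1.6514 = 0.3028.
Step 5: Two-sided p-value via normal approximation = 2*(1 - Phi(|z|)) = 0.762069.
Step 6: alpha = 0.05. fail to reject H0.

R = 8, z = 0.3028, p = 0.762069, fail to reject H0.


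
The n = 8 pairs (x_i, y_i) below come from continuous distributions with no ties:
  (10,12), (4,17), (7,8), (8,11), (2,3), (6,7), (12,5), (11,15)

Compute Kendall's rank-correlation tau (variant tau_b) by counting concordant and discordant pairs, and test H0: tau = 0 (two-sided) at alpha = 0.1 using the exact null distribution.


Step 1: Enumerate the 28 unordered pairs (i,j) with i<j and classify each by sign(x_j-x_i) * sign(y_j-y_i).
  (1,2):dx=-6,dy=+5->D; (1,3):dx=-3,dy=-4->C; (1,4):dx=-2,dy=-1->C; (1,5):dx=-8,dy=-9->C
  (1,6):dx=-4,dy=-5->C; (1,7):dx=+2,dy=-7->D; (1,8):dx=+1,dy=+3->C; (2,3):dx=+3,dy=-9->D
  (2,4):dx=+4,dy=-6->D; (2,5):dx=-2,dy=-14->C; (2,6):dx=+2,dy=-10->D; (2,7):dx=+8,dy=-12->D
  (2,8):dx=+7,dy=-2->D; (3,4):dx=+1,dy=+3->C; (3,5):dx=-5,dy=-5->C; (3,6):dx=-1,dy=-1->C
  (3,7):dx=+5,dy=-3->D; (3,8):dx=+4,dy=+7->C; (4,5):dx=-6,dy=-8->C; (4,6):dx=-2,dy=-4->C
  (4,7):dx=+4,dy=-6->D; (4,8):dx=+3,dy=+4->C; (5,6):dx=+4,dy=+4->C; (5,7):dx=+10,dy=+2->C
  (5,8):dx=+9,dy=+12->C; (6,7):dx=+6,dy=-2->D; (6,8):dx=+5,dy=+8->C; (7,8):dx=-1,dy=+10->D
Step 2: C = 17, D = 11, total pairs = 28.
Step 3: tau = (C - D)/(n(n-1)/2) = (17 - 11)/28 = 0.214286.
Step 4: Exact two-sided p-value (enumerate n! = 40320 permutations of y under H0): p = 0.548413.
Step 5: alpha = 0.1. fail to reject H0.

tau_b = 0.2143 (C=17, D=11), p = 0.548413, fail to reject H0.


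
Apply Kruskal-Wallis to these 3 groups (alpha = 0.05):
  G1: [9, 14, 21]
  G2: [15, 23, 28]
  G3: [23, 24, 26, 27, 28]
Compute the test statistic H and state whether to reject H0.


Step 1: Combine all N = 11 observations and assign midranks.
sorted (value, group, rank): (9,G1,1), (14,G1,2), (15,G2,3), (21,G1,4), (23,G2,5.5), (23,G3,5.5), (24,G3,7), (26,G3,8), (27,G3,9), (28,G2,10.5), (28,G3,10.5)
Step 2: Sum ranks within each group.
R_1 = 7 (n_1 = 3)
R_2 = 19 (n_2 = 3)
R_3 = 40 (n_3 = 5)
Step 3: H = 12/(N(N+1)) * sum(R_i^2/n_i) - 3(N+1)
     = 12/(11*12) * (7^2/3 + 19^2/3 + 40^2/5) - 3*12
     = 0.090909 * 456.667 - 36
     = 5.515152.
Step 4: Ties present; correction factor C = 1 - 12/(11^3 - 11) = 0.990909. Corrected H = 5.515152 / 0.990909 = 5.565749.
Step 5: Under H0, H ~ chi^2(2); p-value = 0.061860.
Step 6: alpha = 0.05. fail to reject H0.

H = 5.5657, df = 2, p = 0.061860, fail to reject H0.


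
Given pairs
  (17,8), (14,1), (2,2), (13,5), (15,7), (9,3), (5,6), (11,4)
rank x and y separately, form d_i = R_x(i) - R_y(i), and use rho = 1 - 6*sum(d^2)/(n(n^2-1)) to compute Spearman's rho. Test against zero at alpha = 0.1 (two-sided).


Step 1: Rank x and y separately (midranks; no ties here).
rank(x): 17->8, 14->6, 2->1, 13->5, 15->7, 9->3, 5->2, 11->4
rank(y): 8->8, 1->1, 2->2, 5->5, 7->7, 3->3, 6->6, 4->4
Step 2: d_i = R_x(i) - R_y(i); compute d_i^2.
  (8-8)^2=0, (6-1)^2=25, (1-2)^2=1, (5-5)^2=0, (7-7)^2=0, (3-3)^2=0, (2-6)^2=16, (4-4)^2=0
sum(d^2) = 42.
Step 3: rho = 1 - 6*42 / (8*(8^2 - 1)) = 1 - 252/504 = 0.500000.
Step 4: Under H0, t = rho * sqrt((n-2)/(1-rho^2)) = 1.4142 ~ t(6).
Step 5: Two-sided p-value from the t-distribution with 6 df = 0.207031.
Step 6: alpha = 0.1. fail to reject H0.

rho = 0.5000, p = 0.207031, fail to reject H0 at alpha = 0.1.


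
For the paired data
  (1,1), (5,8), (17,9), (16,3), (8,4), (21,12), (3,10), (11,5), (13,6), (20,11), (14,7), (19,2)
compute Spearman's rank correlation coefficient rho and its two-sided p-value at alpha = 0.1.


Step 1: Rank x and y separately (midranks; no ties here).
rank(x): 1->1, 5->3, 17->9, 16->8, 8->4, 21->12, 3->2, 11->5, 13->6, 20->11, 14->7, 19->10
rank(y): 1->1, 8->8, 9->9, 3->3, 4->4, 12->12, 10->10, 5->5, 6->6, 11->11, 7->7, 2->2
Step 2: d_i = R_x(i) - R_y(i); compute d_i^2.
  (1-1)^2=0, (3-8)^2=25, (9-9)^2=0, (8-3)^2=25, (4-4)^2=0, (12-12)^2=0, (2-10)^2=64, (5-5)^2=0, (6-6)^2=0, (11-11)^2=0, (7-7)^2=0, (10-2)^2=64
sum(d^2) = 178.
Step 3: rho = 1 - 6*178 / (12*(12^2 - 1)) = 1 - 1068/1716 = 0.377622.
Step 4: Under H0, t = rho * sqrt((n-2)/(1-rho^2)) = 1.2896 ~ t(10).
Step 5: Two-sided p-value from the t-distribution with 10 df = 0.226206.
Step 6: alpha = 0.1. fail to reject H0.

rho = 0.3776, p = 0.226206, fail to reject H0 at alpha = 0.1.


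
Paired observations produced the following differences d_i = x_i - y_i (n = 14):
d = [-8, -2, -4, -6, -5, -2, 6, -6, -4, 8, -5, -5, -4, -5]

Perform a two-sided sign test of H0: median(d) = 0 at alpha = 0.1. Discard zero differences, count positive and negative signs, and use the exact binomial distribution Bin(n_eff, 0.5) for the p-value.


Step 1: Discard zero differences. Original n = 14; n_eff = number of nonzero differences = 14.
Nonzero differences (with sign): -8, -2, -4, -6, -5, -2, +6, -6, -4, +8, -5, -5, -4, -5
Step 2: Count signs: positive = 2, negative = 12.
Step 3: Under H0: P(positive) = 0.5, so the number of positives S ~ Bin(14, 0.5).
Step 4: Two-sided exact p-value = sum of Bin(14,0.5) probabilities at or below the observed probability = 0.012939.
Step 5: alpha = 0.1. reject H0.

n_eff = 14, pos = 2, neg = 12, p = 0.012939, reject H0.


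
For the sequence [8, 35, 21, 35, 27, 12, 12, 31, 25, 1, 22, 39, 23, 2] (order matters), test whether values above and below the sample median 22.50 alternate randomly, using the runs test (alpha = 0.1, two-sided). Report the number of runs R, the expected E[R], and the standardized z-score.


Step 1: Compute median = 22.50; label A = above, B = below.
Labels in order: BABAABBAABBAAB  (n_A = 7, n_B = 7)
Step 2: Count runs R = 9.
Step 3: Under H0 (random ordering), E[R] = 2*n_A*n_B/(n_A+n_B) + 1 = 2*7*7/14 + 1 = 8.0000.
        Var[R] = 2*n_A*n_B*(2*n_A*n_B - n_A - n_B) / ((n_A+n_B)^2 * (n_A+n_B-1)) = 8232/2548 = 3.2308.
        SD[R] = 1.7974.
Step 4: Continuity-corrected z = (R - 0.5 - E[R]) / SD[R] = (9 - 0.5 - 8.0000) / 1.7974 = 0.2782.
Step 5: Two-sided p-value via normal approximation = 2*(1 - Phi(|z|)) = 0.780879.
Step 6: alpha = 0.1. fail to reject H0.

R = 9, z = 0.2782, p = 0.780879, fail to reject H0.


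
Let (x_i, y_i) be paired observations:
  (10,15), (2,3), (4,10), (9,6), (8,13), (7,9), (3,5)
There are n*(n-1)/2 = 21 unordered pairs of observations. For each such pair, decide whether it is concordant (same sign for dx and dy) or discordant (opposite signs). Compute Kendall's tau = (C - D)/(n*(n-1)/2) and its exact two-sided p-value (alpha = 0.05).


Step 1: Enumerate the 21 unordered pairs (i,j) with i<j and classify each by sign(x_j-x_i) * sign(y_j-y_i).
  (1,2):dx=-8,dy=-12->C; (1,3):dx=-6,dy=-5->C; (1,4):dx=-1,dy=-9->C; (1,5):dx=-2,dy=-2->C
  (1,6):dx=-3,dy=-6->C; (1,7):dx=-7,dy=-10->C; (2,3):dx=+2,dy=+7->C; (2,4):dx=+7,dy=+3->C
  (2,5):dx=+6,dy=+10->C; (2,6):dx=+5,dy=+6->C; (2,7):dx=+1,dy=+2->C; (3,4):dx=+5,dy=-4->D
  (3,5):dx=+4,dy=+3->C; (3,6):dx=+3,dy=-1->D; (3,7):dx=-1,dy=-5->C; (4,5):dx=-1,dy=+7->D
  (4,6):dx=-2,dy=+3->D; (4,7):dx=-6,dy=-1->C; (5,6):dx=-1,dy=-4->C; (5,7):dx=-5,dy=-8->C
  (6,7):dx=-4,dy=-4->C
Step 2: C = 17, D = 4, total pairs = 21.
Step 3: tau = (C - D)/(n(n-1)/2) = (17 - 4)/21 = 0.619048.
Step 4: Exact two-sided p-value (enumerate n! = 5040 permutations of y under H0): p = 0.069048.
Step 5: alpha = 0.05. fail to reject H0.

tau_b = 0.6190 (C=17, D=4), p = 0.069048, fail to reject H0.
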